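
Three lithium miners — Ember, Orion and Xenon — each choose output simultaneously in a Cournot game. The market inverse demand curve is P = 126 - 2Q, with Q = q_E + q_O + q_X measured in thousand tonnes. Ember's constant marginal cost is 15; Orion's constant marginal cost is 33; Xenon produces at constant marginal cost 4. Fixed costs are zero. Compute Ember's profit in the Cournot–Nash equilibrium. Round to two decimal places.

435.13

Ember's profit: π_E = (126 - 2Q)q_E - (15q_E). Setting ∂π_E/∂q_E = 0: 111 - 4q_E - 2(q_O + q_X) = 0.
Orion's first-order condition: 93 - 4q_O - 2(q_E + q_X) = 0.
Xenon's profit: π_X = (126 - 2Q)q_X - (4q_X). Setting ∂π_X/∂q_X = 0: 122 - 4q_X - 2(q_E + q_O) = 0.
Adding the 3 conditions: 326 − 4Q − 4Q = 0, i.e. Q = 163/4.
Back-substituting: q_E = (111 − 163/2)/2 = 59/4, q_O = (93 − 163/2)/2 = 23/4, q_X = (122 − 163/2)/2 = 81/4.
Price P = 126 - 2·(163/4) = 89/2.
Ember's profit: (89/2 - 15)·(59/4) = 435.1250.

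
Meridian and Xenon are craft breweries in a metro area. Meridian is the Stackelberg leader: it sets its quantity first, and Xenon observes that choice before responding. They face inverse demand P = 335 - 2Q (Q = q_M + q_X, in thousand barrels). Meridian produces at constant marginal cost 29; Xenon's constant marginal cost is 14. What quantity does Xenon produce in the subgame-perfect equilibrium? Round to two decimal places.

Solve by backward induction. Given q_M, the follower Xenon maximises π_X = (335 - 2q_M - 2q_X)q_X - 14q_X.
Setting the follower's marginal profit to zero, 321 - 2q_M - 4q_X = 0, i.e. q_X = (321 - 2q_M)/4.
The leader anticipates this reaction. Substituting into P = 335 - 2Q gives P = 349/2 - q_M, so π_M = (349/2 - q_M)q_M - 29q_M.
Leader FOC: 291/2 - 2q_M = 0, so q_M = 291/4.
Then q_X = (321 - 2·(291/4))/4 = 351/8.

43.88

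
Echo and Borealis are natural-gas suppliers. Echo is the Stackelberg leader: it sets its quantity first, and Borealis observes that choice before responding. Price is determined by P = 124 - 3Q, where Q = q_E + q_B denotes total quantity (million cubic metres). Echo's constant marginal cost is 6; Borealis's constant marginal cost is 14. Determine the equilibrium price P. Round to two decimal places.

37.50

Solve by backward induction. Given q_E, the follower Borealis maximises π_B = (124 - 3q_E - 3q_B)q_B - 14q_B.
Setting the follower's marginal profit to zero, 110 - 3q_E - 6q_B = 0, i.e. q_B = (110 - 3q_E)/6.
Echo substitutes q_B(q_E) into its own profit: π_E = q_E(124 - 3q_E - (110 - 3q_E)/2) - 6q_E = (69 - (3/2)q_E)q_E - 6q_E.
Maximising: ∂π_E/∂q_E = 63 - 3q_E = 0, giving q_E = 21.
Then q_B = (110 - 3·21)/6 = 47/6.
Total output Q = 173/6, so price P = 124 - 3·(173/6) = 75/2.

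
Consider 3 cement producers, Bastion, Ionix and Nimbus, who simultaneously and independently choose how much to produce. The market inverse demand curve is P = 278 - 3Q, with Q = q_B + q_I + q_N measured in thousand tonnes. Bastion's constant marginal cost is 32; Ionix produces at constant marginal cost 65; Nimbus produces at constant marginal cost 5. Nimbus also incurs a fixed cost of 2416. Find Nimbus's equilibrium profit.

284

Bastion's profit: π_B = (278 - 3Q)q_B - (32q_B). Setting ∂π_B/∂q_B = 0: 246 - 6q_B - 3(q_I + q_N) = 0.
Ionix's first-order condition: 213 - 6q_I - 3(q_B + q_N) = 0.
Nimbus's first-order condition: 273 - 6q_N - 3(q_B + q_I) = 0.
Summing all 3 equations gives 732 − 12Q = 0, hence Q = 61.
Back-substituting: q_B = (246 − 183)/3 = 21, q_I = (213 − 183)/3 = 10, q_N = (273 − 183)/3 = 30.
Price P = 278 - 3·61 = 95.
Nimbus's profit: (95 - 5)·30 - 2416 = 284.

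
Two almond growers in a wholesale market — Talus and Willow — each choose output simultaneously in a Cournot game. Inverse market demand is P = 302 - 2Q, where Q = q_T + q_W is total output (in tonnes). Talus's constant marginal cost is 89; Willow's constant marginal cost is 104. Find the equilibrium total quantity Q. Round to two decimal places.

68.50

Talus's profit: π_T = (302 - 2Q)q_T - (89q_T). Setting ∂π_T/∂q_T = 0: 213 - 4q_T - 2(q_W) = 0.
Willow's profit: π_W = (302 - 2Q)q_W - (104q_W). Setting ∂π_W/∂q_W = 0: 198 - 4q_W - 2(q_T) = 0.
So q_T = (213 - 2q_W)/4 and q_W = (198 - 2q_T)/4.
Substituting one into the other gives q_T = 38 and q_W = 61/2.
Total output Q = 38 + 61/2 = 137/2.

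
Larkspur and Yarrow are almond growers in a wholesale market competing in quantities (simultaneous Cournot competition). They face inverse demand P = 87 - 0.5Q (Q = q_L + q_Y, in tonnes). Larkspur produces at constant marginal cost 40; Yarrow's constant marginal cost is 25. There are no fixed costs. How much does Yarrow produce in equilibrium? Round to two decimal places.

Larkspur's profit: π_L = (87 - 0.5Q)q_L - (40q_L). Setting ∂π_L/∂q_L = 0: 47 - q_L - (1/2)(q_Y) = 0.
Yarrow's first-order condition: 62 - q_Y - (1/2)(q_L) = 0.
So q_L = (47 - (1/2)q_Y) and q_Y = (62 - (1/2)q_L).
Substituting one into the other gives q_L = 64/3 and q_Y = 154/3.

51.33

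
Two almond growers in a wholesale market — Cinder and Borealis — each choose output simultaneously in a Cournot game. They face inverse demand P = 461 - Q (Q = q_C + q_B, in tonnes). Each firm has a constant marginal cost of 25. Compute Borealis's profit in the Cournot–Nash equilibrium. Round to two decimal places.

A representative firm's profit is π_i = q_i(461 - Q) - 25q_i.
First-order condition (treating rivals' output as given): 436 - 2q_i - q_j = 0.
By symmetry each firm produces the same amount; substituting q_j = q_i yields q_i = 436/3.
Price P = 461 - 872/3 = 511/3.
Borealis's profit: (511/3 - 25)·(436/3) = 21121.7778.

21121.78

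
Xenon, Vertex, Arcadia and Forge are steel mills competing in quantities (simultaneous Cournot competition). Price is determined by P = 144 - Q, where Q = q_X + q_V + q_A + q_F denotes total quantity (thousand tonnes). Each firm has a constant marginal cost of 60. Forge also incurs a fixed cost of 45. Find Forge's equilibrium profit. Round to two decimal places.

237.24

A representative firm's profit is π_i = q_i(144 - Q) - 60q_i.
First-order condition (treating rivals' output as given): 84 - 2q_i - Σ_{j≠i} q_j = 0.
With identical firms every q_j equals q_i, so Σ_{j≠i} q_j = 3q_i and 84 = 5q_i, giving q_i = 84/5.
Price P = 144 - 336/5 = 384/5.
Forge's profit: (384/5 - 60)·(84/5) - 45 = 237.2400.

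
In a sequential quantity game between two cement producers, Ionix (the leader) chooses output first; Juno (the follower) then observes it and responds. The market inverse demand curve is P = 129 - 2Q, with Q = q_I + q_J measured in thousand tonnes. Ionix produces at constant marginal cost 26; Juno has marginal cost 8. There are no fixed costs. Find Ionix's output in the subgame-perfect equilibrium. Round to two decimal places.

Solve by backward induction. Given q_I, the follower Juno maximises π_J = (129 - 2q_I - 2q_J)q_J - 8q_J.
Setting the follower's marginal profit to zero, 121 - 2q_I - 4q_J = 0, i.e. q_J = (121 - 2q_I)/4.
The leader anticipates this reaction. Substituting into P = 129 - 2Q gives P = 137/2 - q_I, so π_I = (137/2 - q_I)q_I - 26q_I.
The leader's first-order condition 85/2 - 2q_I = 0 yields q_I = 85/4.
Then q_J = (121 - 2·(85/4))/4 = 157/8.

21.25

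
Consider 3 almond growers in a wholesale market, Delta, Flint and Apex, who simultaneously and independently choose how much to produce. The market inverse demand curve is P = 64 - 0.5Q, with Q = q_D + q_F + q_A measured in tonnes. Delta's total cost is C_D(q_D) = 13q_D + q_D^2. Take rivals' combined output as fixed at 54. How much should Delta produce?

8

With rivals' combined output fixed at 54, Delta's profit is π_D = (64 - (1/2)·54 - (1/2)q_D)q_D - (13q_D + q_D²) = (37 - (1/2)q_D)q_D - (13q_D + q_D²).
∂π_D/∂q_D = 24 - 3q_D = 0, so q_D = 8.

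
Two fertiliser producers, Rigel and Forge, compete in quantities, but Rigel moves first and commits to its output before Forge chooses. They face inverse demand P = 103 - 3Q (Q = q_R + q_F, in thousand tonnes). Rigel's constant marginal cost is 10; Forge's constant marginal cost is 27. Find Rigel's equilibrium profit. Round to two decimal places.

504.17

Solve by backward induction. Given q_R, the follower Forge maximises π_F = (103 - 3q_R - 3q_F)q_F - 27q_F.
Follower FOC: 76 - 3q_R - 6q_F = 0, so q_F(q_R) = (76 - 3q_R)/6.
The leader anticipates this reaction. Substituting into P = 103 - 3Q gives P = 65 - (3/2)q_R, so π_R = (65 - (3/2)q_R)q_R - 10q_R.
Leader FOC: 55 - 3q_R = 0, so q_R = 55/3.
Then q_F = (76 - 3·(55/3))/6 = 7/2.
Price P = 103 - 3·(131/6) = 75/2.
Rigel's profit: (75/2 - 10)·(55/3) = 504.1667.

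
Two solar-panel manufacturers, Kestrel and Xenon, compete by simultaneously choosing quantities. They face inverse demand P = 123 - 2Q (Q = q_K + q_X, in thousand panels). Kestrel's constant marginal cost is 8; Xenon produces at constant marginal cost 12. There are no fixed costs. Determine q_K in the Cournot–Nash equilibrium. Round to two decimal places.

Kestrel's profit: π_K = (123 - 2Q)q_K - (8q_K). Setting ∂π_K/∂q_K = 0: 115 - 4q_K - 2(q_X) = 0.
Xenon's first-order condition: 111 - 4q_X - 2(q_K) = 0.
So q_K = (115 - 2q_X)/4 and q_X = (111 - 2q_K)/4.
Solving the pair: q_K = 119/6, q_X = 107/6.

19.83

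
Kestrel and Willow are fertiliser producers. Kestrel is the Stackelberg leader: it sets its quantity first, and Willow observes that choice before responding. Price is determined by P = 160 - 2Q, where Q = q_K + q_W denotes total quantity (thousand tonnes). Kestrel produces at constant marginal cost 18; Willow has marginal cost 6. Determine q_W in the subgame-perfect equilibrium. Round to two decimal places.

22.25

Solve by backward induction. Given q_K, the follower Willow maximises π_W = (160 - 2q_K - 2q_W)q_W - 6q_W.
∂π_W/∂q_W = 154 - 2q_K - 4q_W = 0 gives the reaction function q_W = (154 - 2q_K)/4.
The leader anticipates this reaction. Substituting into P = 160 - 2Q gives P = 83 - q_K, so π_K = (83 - q_K)q_K - 18q_K.
Leader FOC: 65 - 2q_K = 0, so q_K = 65/2.
Then q_W = (154 - 2·(65/2))/4 = 89/4.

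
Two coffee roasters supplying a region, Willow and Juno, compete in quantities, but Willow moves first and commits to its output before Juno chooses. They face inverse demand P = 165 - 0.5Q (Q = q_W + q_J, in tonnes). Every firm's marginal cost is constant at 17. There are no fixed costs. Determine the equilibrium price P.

54

The follower Juno best-responds to any q_W: π_J = (165 - 0.5Q)q_J - 17q_J.
∂π_J/∂q_J = 148 - (1/2)q_W - q_J = 0 gives the reaction function q_J = (148 - (1/2)q_W).
Willow substitutes q_J(q_W) into its own profit: π_W = q_W(165 - (1/2)q_W - (148 - (1/2)q_W)/2) - 17q_W = (91 - (1/4)q_W)q_W - 17q_W.
Leader FOC: 74 - (1/2)q_W = 0, so q_W = 148.
Then q_J = (148 - (1/2)·148) = 74.
Total output Q = 222, so price P = 165 - (1/2)·222 = 54.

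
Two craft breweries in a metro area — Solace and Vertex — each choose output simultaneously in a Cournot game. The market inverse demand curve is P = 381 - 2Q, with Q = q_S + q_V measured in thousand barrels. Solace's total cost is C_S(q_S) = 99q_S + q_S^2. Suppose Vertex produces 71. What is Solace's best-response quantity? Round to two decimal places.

23.33

With the rival's output fixed at 71, Solace's profit is π_S = (381 - 2·71 - 2q_S)q_S - (99q_S + q_S²) = (239 - 2q_S)q_S - (99q_S + q_S²).
∂π_S/∂q_S = 140 - 6q_S = 0, so q_S = 70/3.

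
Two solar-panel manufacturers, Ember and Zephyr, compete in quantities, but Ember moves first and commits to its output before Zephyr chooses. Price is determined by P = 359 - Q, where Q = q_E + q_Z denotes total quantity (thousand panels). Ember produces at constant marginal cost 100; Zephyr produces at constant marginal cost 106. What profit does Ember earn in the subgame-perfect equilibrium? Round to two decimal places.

8778.13

Solve by backward induction. Given q_E, the follower Zephyr maximises π_Z = (359 - q_E - q_Z)q_Z - 106q_Z.
Setting the follower's marginal profit to zero, 253 - q_E - 2q_Z = 0, i.e. q_Z = (253 - q_E)/2.
Ember substitutes q_Z(q_E) into its own profit: π_E = q_E(359 - q_E - (253 - q_E)/2) - 100q_E = (465/2 - (1/2)q_E)q_E - 100q_E.
The leader's first-order condition 265/2 - q_E = 0 yields q_E = 265/2.
Then q_Z = (253 - 265/2)/2 = 241/4.
Price P = 359 - 771/4 = 665/4.
Ember's profit: (665/4 - 100)·(265/2) = 8778.1250.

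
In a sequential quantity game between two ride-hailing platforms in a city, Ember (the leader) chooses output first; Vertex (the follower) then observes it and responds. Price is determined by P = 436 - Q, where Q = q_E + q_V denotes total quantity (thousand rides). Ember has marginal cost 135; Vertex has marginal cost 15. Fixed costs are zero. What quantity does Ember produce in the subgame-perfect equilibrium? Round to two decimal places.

The follower Vertex best-responds to any q_E: π_V = (436 - Q)q_V - 15q_V.
Setting the follower's marginal profit to zero, 421 - q_E - 2q_V = 0, i.e. q_V = (421 - q_E)/2.
Ember substitutes q_V(q_E) into its own profit: π_E = q_E(436 - q_E - (421 - q_E)/2) - 135q_E = (451/2 - (1/2)q_E)q_E - 135q_E.
The leader's first-order condition 181/2 - q_E = 0 yields q_E = 181/2.
Then q_V = (421 - 181/2)/2 = 661/4.

90.50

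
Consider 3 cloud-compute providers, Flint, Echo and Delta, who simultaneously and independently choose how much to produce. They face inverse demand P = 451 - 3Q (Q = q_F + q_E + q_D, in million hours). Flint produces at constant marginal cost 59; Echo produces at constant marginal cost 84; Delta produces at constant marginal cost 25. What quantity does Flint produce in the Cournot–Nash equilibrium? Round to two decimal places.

Flint's profit: π_F = (451 - 3Q)q_F - (59q_F). Setting ∂π_F/∂q_F = 0: 392 - 6q_F - 3(q_E + q_D) = 0.
Echo's first-order condition: 367 - 6q_E - 3(q_F + q_D) = 0.
Delta's first-order condition: 426 - 6q_D - 3(q_F + q_E) = 0.
Adding the 3 first-order conditions: 1185 − 12Q = 0, so Q = 395/4.
Back-substituting: q_F = (392 − 1185/4)/3 = 383/12, q_E = (367 − 1185/4)/3 = 283/12, q_D = (426 − 1185/4)/3 = 173/4.

31.92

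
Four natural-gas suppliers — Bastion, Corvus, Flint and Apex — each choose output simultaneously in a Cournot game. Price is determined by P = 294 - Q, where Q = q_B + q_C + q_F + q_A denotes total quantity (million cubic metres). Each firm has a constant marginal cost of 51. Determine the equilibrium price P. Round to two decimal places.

99.60

Each firm earns π_i = (294 - Q)q_i - 51q_i.
First-order condition (treating rivals' output as given): 243 - 2q_i - Σ_{j≠i} q_j = 0.
With identical firms every q_j equals q_i, so Σ_{j≠i} q_j = 3q_i and 243 = 5q_i, giving q_i = 243/5.
Total output Q = 972/5, so price P = 294 - 972/5 = 498/5.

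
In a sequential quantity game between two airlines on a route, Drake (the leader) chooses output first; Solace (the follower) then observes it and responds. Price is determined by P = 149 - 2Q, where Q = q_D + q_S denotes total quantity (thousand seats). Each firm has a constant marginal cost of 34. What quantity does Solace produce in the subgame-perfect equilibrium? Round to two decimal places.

The follower Solace best-responds to any q_D: π_S = (149 - 2Q)q_S - 34q_S.
Setting the follower's marginal profit to zero, 115 - 2q_D - 4q_S = 0, i.e. q_S = (115 - 2q_D)/4.
Drake substitutes q_S(q_D) into its own profit: π_D = q_D(149 - 2q_D - (115 - 2q_D)/2) - 34q_D = (183/2 - q_D)q_D - 34q_D.
Maximising: ∂π_D/∂q_D = 115/2 - 2q_D = 0, giving q_D = 115/4.
Then q_S = (115 - 2·(115/4))/4 = 115/8.

14.38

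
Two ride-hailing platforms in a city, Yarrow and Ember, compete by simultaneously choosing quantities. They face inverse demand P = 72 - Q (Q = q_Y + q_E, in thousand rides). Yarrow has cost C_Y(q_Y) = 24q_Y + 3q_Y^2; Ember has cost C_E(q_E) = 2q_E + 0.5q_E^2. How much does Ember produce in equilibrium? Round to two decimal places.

22.26

Yarrow's profit: π_Y = (72 - Q)q_Y - (24q_Y + 3q_Y²). Setting ∂π_Y/∂q_Y = 0: 48 - 8q_Y - (q_E) = 0.
Ember's first-order condition: 70 - 3q_E - (q_Y) = 0.
Best responses: q_Y = (48 - q_E)/8, q_E = (70 - q_Y)/3.
Solving the pair: q_Y = 74/23, q_E = 512/23.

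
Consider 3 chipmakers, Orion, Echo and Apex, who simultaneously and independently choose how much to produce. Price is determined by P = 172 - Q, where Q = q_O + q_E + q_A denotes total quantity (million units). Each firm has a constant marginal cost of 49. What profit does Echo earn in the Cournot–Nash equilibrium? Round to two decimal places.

A representative firm's profit is π_i = q_i(172 - Q) - 49q_i.
First-order condition (treating rivals' output as given): 123 - 2q_i - Σ_{j≠i} q_j = 0.
With identical firms every q_j equals q_i, so Σ_{j≠i} q_j = 2q_i and 123 = 4q_i, giving q_i = 123/4.
Price P = 172 - 369/4 = 319/4.
Echo's profit: (319/4 - 49)·(123/4) = 945.5625.

945.56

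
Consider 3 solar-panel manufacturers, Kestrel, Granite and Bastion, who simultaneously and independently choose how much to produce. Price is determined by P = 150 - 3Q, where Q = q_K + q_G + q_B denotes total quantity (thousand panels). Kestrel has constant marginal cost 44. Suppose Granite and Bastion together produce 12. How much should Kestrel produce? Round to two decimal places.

11.67

With rivals' combined output fixed at 12, Kestrel's profit is π_K = (150 - 3·12 - 3q_K)q_K - (44q_K) = (114 - 3q_K)q_K - (44q_K).
∂π_K/∂q_K = 70 - 6q_K = 0, so q_K = 35/3.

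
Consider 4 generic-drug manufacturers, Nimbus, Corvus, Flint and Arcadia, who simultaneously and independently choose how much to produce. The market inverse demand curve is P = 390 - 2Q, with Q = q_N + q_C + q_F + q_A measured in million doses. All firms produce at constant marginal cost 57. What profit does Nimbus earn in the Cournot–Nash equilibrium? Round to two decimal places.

2217.78

A representative firm's profit is π_i = q_i(390 - 2Q) - 57q_i.
Setting ∂π_i/∂q_i = 0 with rivals' quantities fixed: 333 - 4q_i - 2·Σ_{j≠i} q_j = 0.
With identical firms every q_j equals q_i, so Σ_{j≠i} q_j = 3q_i and 333 = 10q_i, giving q_i = 333/10.
Price P = 390 - 2·(666/5) = 618/5.
Nimbus's profit: (618/5 - 57)·(333/10) = 2217.7800.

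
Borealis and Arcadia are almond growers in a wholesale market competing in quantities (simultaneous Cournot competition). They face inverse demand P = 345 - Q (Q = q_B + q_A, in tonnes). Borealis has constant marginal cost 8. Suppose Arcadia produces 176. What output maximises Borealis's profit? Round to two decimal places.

80.50

With the rival's output fixed at 176, Borealis's profit is π_B = (345 - 176 - q_B)q_B - (8q_B) = (169 - q_B)q_B - (8q_B).
∂π_B/∂q_B = 161 - 2q_B = 0, so q_B = 161/2.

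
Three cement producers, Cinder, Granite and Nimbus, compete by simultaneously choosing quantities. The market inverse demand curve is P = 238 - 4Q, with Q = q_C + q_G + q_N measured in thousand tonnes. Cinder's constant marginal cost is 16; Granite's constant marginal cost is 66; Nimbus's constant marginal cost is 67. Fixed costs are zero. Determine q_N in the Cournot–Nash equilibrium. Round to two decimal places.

Cinder's profit: π_C = (238 - 4Q)q_C - (16q_C). Setting ∂π_C/∂q_C = 0: 222 - 8q_C - 4(q_G + q_N) = 0.
Granite's profit: π_G = (238 - 4Q)q_G - (66q_G). Setting ∂π_G/∂q_G = 0: 172 - 8q_G - 4(q_C + q_N) = 0.
Nimbus's profit: π_N = (238 - 4Q)q_N - (67q_N). Setting ∂π_N/∂q_N = 0: 171 - 8q_N - 4(q_C + q_G) = 0.
Summing all 3 equations gives 565 − 16Q = 0, hence Q = 565/16.
Back-substituting: q_C = (222 − 565/4)/4 = 323/16, q_G = (172 − 565/4)/4 = 123/16, q_N = (171 − 565/4)/4 = 119/16.

7.44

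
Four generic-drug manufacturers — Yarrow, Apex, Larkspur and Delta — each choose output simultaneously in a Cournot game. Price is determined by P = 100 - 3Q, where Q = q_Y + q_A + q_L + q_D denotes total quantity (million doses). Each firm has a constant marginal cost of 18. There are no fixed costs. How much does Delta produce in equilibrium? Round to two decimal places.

5.47

Each firm earns π_i = (100 - 3Q)q_i - 18q_i.
Setting ∂π_i/∂q_i = 0 with rivals' quantities fixed: 82 - 6q_i - 3·Σ_{j≠i} q_j = 0.
By symmetry each firm produces the same amount; substituting Σ_{j≠i} q_j = 3q_i yields q_i = 82/15.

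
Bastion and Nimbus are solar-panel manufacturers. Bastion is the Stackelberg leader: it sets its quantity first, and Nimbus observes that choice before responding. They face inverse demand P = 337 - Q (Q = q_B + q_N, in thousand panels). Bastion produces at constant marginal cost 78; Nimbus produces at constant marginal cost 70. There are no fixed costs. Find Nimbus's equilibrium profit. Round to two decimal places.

5005.56

The follower Nimbus best-responds to any q_B: π_N = (337 - Q)q_N - 70q_N.
Follower FOC: 267 - q_B - 2q_N = 0, so q_N(q_B) = (267 - q_B)/2.
Bastion substitutes q_N(q_B) into its own profit: π_B = q_B(337 - q_B - (267 - q_B)/2) - 78q_B = (407/2 - (1/2)q_B)q_B - 78q_B.
The leader's first-order condition 251/2 - q_B = 0 yields q_B = 251/2.
Then q_N = (267 - 251/2)/2 = 283/4.
Price P = 337 - 785/4 = 563/4.
Nimbus's profit: (563/4 - 70)·(283/4) = 5005.5625.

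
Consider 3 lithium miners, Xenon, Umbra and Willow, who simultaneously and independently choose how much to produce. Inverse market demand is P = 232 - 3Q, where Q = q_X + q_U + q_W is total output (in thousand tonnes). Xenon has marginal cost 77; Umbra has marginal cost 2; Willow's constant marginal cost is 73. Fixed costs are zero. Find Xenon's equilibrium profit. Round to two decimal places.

Xenon's profit: π_X = (232 - 3Q)q_X - (77q_X). Setting ∂π_X/∂q_X = 0: 155 - 6q_X - 3(q_U + q_W) = 0.
Umbra's profit: π_U = (232 - 3Q)q_U - (2q_U). Setting ∂π_U/∂q_U = 0: 230 - 6q_U - 3(q_X + q_W) = 0.
Willow's profit: π_W = (232 - 3Q)q_W - (73q_W). Setting ∂π_W/∂q_W = 0: 159 - 6q_W - 3(q_X + q_U) = 0.
Adding the 3 first-order conditions: 544 − 12Q = 0, so Q = 136/3.
Back-substituting: q_X = (155 − 136)/3 = 19/3, q_U = (230 − 136)/3 = 94/3, q_W = (159 − 136)/3 = 23/3.
Price P = 232 - 3·(136/3) = 96.
Xenon's profit: (96 - 77)·(19/3) = 361/3.

120.33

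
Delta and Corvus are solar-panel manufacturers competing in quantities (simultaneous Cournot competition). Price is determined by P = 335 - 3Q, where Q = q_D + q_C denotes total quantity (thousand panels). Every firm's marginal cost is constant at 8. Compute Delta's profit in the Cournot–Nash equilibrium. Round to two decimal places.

3960.33

Each firm earns π_i = (335 - 3Q)q_i - 8q_i.
First-order condition (treating rivals' output as given): 327 - 6q_i - 3q_j = 0.
With identical firms every q_j equals q_i, so q_j = q_i and 327 = 9q_i, giving q_i = 109/3.
Price P = 335 - 3·(218/3) = 117.
Delta's profit: (117 - 8)·(109/3) = 3960.3333.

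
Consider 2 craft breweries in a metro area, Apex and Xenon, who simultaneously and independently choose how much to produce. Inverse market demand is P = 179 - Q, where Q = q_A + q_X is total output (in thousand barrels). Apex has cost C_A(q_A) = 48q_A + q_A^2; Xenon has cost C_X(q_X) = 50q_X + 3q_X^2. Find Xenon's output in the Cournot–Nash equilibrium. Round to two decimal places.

12.42

Apex's profit: π_A = (179 - Q)q_A - (48q_A + q_A²). Setting ∂π_A/∂q_A = 0: 131 - 4q_A - (q_X) = 0.
Xenon's first-order condition: 129 - 8q_X - (q_A) = 0.
Rearranging gives the reaction functions q_A = (131 - q_X)/4 and q_X = (129 - q_A)/8.
Solving the pair: q_A = 919/31, q_X = 385/31.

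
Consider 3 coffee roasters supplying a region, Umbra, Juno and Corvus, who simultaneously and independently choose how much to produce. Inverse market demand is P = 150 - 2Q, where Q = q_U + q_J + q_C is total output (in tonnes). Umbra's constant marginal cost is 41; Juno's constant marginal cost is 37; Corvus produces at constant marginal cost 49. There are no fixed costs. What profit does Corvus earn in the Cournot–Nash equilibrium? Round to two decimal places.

205.03

Umbra's profit: π_U = (150 - 2Q)q_U - (41q_U). Setting ∂π_U/∂q_U = 0: 109 - 4q_U - 2(q_J + q_C) = 0.
Juno's first-order condition: 113 - 4q_J - 2(q_U + q_C) = 0.
Corvus's first-order condition: 101 - 4q_C - 2(q_U + q_J) = 0.
Adding the 3 first-order conditions: 323 − 8Q = 0, so Q = 323/8.
Back-substituting: q_U = (109 − 323/4)/2 = 113/8, q_J = (113 − 323/4)/2 = 129/8, q_C = (101 − 323/4)/2 = 81/8.
Price P = 150 - 2·(323/8) = 277/4.
Corvus's profit: (277/4 - 49)·(81/8) = 205.0313.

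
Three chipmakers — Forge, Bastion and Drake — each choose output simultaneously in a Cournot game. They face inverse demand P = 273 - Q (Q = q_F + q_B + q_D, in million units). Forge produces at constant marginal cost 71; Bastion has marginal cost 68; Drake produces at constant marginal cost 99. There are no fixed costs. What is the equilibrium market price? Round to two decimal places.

127.75

Forge's profit: π_F = (273 - Q)q_F - (71q_F). Setting ∂π_F/∂q_F = 0: 202 - 2q_F - (q_B + q_D) = 0.
Bastion's first-order condition: 205 - 2q_B - (q_F + q_D) = 0.
Drake's profit: π_D = (273 - Q)q_D - (99q_D). Setting ∂π_D/∂q_D = 0: 174 - 2q_D - (q_F + q_B) = 0.
Adding the 3 conditions: 581 − 2Q − 2Q = 0, i.e. Q = 581/4.
Back-substituting: q_F = (202 − 581/4) = 227/4, q_B = (205 − 581/4) = 239/4, q_D = (174 − 581/4) = 115/4.
Total output Q = 581/4, so price P = 273 - 581/4 = 511/4.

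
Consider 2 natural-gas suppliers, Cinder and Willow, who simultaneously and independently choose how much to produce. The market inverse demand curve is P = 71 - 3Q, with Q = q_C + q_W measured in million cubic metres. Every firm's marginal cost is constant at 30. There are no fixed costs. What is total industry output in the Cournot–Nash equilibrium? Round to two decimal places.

9.11

A representative firm's profit is π_i = q_i(71 - 3Q) - 30q_i.
First-order condition (treating rivals' output as given): 41 - 6q_i - 3q_j = 0.
With identical firms every q_j equals q_i, so q_j = q_i and 41 = 9q_i, giving q_i = 41/9.
Total output Q = 41/9 + 41/9 = 82/9.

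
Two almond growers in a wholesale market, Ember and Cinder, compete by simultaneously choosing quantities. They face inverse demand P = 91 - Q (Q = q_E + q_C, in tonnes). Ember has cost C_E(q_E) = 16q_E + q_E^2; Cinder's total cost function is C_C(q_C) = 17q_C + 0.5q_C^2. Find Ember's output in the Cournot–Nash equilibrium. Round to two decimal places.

13.73

Ember's profit: π_E = (91 - Q)q_E - (16q_E + q_E²). Setting ∂π_E/∂q_E = 0: 75 - 4q_E - (q_C) = 0.
Cinder's first-order condition: 74 - 3q_C - (q_E) = 0.
So q_E = (75 - q_C)/4 and q_C = (74 - q_E)/3.
Substituting one into the other gives q_E = 151/11 and q_C = 221/11.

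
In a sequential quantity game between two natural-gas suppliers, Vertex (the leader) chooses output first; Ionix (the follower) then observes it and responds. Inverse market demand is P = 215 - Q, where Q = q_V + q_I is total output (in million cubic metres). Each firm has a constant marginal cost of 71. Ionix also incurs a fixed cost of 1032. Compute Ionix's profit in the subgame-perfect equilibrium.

Solve by backward induction. Given q_V, the follower Ionix maximises π_I = (215 - q_V - q_I)q_I - 71q_I.
∂π_I/∂q_I = 144 - q_V - 2q_I = 0 gives the reaction function q_I = (144 - q_V)/2.
Vertex substitutes q_I(q_V) into its own profit: π_V = q_V(215 - q_V - (144 - q_V)/2) - 71q_V = (143 - (1/2)q_V)q_V - 71q_V.
Maximising: ∂π_V/∂q_V = 72 - q_V = 0, giving q_V = 72.
Then q_I = (144 - 72)/2 = 36.
Price P = 215 - 108 = 107.
Ionix's profit: (107 - 71)·36 - 1032 = 264.

264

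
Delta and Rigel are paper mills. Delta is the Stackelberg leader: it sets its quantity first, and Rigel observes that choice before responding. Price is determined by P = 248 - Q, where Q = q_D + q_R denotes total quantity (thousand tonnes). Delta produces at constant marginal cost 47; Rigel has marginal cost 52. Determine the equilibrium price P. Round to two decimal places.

98.50

Solve by backward induction. Given q_D, the follower Rigel maximises π_R = (248 - q_D - q_R)q_R - 52q_R.
Follower FOC: 196 - q_D - 2q_R = 0, so q_R(q_D) = (196 - q_D)/2.
The leader anticipates this reaction. Substituting into P = 248 - Q gives P = 150 - (1/2)q_D, so π_D = (150 - (1/2)q_D)q_D - 47q_D.
Leader FOC: 103 - q_D = 0, so q_D = 103.
Then q_R = (196 - 103)/2 = 93/2.
Total output Q = 299/2, so price P = 248 - 299/2 = 197/2.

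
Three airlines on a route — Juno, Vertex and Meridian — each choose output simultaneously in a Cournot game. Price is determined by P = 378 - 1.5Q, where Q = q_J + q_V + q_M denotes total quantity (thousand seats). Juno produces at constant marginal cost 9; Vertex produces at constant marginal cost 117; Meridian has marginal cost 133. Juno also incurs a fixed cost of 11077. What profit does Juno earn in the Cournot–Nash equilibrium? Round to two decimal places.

Juno's profit: π_J = (378 - 1.5Q)q_J - (9q_J). Setting ∂π_J/∂q_J = 0: 369 - 3q_J - (3/2)(q_V + q_M) = 0.
Vertex's first-order condition: 261 - 3q_V - (3/2)(q_J + q_M) = 0.
Meridian's profit: π_M = (378 - 1.5Q)q_M - (133q_M). Setting ∂π_M/∂q_M = 0: 245 - 3q_M - (3/2)(q_J + q_V) = 0.
Adding the 3 first-order conditions: 875 − 6Q = 0, so Q = 875/6.
Back-substituting: q_J = (369 − 875/4)/(3/2) = 601/6, q_V = (261 − 875/4)/(3/2) = 169/6, q_M = (245 − 875/4)/(3/2) = 35/2.
Price P = 378 - (3/2)·(875/6) = 637/4.
Juno's profit: (637/4 - 9)·(601/6) - 11077 = 3973.0417.

3973.04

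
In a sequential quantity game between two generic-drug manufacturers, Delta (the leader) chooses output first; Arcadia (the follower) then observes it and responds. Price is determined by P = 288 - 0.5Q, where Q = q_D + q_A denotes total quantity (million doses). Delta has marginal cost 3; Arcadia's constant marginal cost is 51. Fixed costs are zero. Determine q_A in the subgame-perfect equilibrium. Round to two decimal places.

70.50

Solve by backward induction. Given q_D, the follower Arcadia maximises π_A = (288 - (1/2)q_D - (1/2)q_A)q_A - 51q_A.
Follower FOC: 237 - (1/2)q_D - q_A = 0, so q_A(q_D) = (237 - (1/2)q_D).
The leader anticipates this reaction. Substituting into P = 288 - 0.5Q gives P = 339/2 - (1/4)q_D, so π_D = (339/2 - (1/4)q_D)q_D - 3q_D.
Leader FOC: 333/2 - (1/2)q_D = 0, so q_D = 333.
Then q_A = (237 - (1/2)·333) = 141/2.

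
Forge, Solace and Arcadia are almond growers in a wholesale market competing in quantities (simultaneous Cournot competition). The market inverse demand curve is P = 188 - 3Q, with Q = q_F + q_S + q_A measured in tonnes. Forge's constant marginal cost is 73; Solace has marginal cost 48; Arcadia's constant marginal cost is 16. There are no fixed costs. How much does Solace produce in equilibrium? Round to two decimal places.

11.08

Forge's profit: π_F = (188 - 3Q)q_F - (73q_F). Setting ∂π_F/∂q_F = 0: 115 - 6q_F - 3(q_S + q_A) = 0.
Solace's profit: π_S = (188 - 3Q)q_S - (48q_S). Setting ∂π_S/∂q_S = 0: 140 - 6q_S - 3(q_F + q_A) = 0.
Arcadia's first-order condition: 172 - 6q_A - 3(q_F + q_S) = 0.
Adding the 3 first-order conditions: 427 − 12Q = 0, so Q = 427/12.
Back-substituting: q_F = (115 − 427/4)/3 = 11/4, q_S = (140 − 427/4)/3 = 133/12, q_A = (172 − 427/4)/3 = 87/4.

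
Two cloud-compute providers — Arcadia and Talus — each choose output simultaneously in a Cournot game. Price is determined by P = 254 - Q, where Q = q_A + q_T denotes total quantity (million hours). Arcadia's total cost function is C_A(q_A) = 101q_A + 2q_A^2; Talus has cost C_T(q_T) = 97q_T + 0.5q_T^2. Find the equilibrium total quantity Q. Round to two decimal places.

64.18

Arcadia's profit: π_A = (254 - Q)q_A - (101q_A + 2q_A²). Setting ∂π_A/∂q_A = 0: 153 - 6q_A - (q_T) = 0.
Talus's profit: π_T = (254 - Q)q_T - (97q_T + (1/2)q_T²). Setting ∂π_T/∂q_T = 0: 157 - 3q_T - (q_A) = 0.
So q_A = (153 - q_T)/6 and q_T = (157 - q_A)/3.
Solving the pair: q_A = 302/17, q_T = 789/17.
Total output Q = 302/17 + 789/17 = 1091/17.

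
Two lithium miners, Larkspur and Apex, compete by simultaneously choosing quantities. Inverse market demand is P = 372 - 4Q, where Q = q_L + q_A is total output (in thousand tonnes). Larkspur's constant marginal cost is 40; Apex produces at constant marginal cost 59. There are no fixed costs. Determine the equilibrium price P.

157

Larkspur's profit: π_L = (372 - 4Q)q_L - (40q_L). Setting ∂π_L/∂q_L = 0: 332 - 8q_L - 4(q_A) = 0.
Apex's profit: π_A = (372 - 4Q)q_A - (59q_A). Setting ∂π_A/∂q_A = 0: 313 - 8q_A - 4(q_L) = 0.
Rearranging gives the reaction functions q_L = (332 - 4q_A)/8 and q_A = (313 - 4q_L)/8.
Substituting one into the other gives q_L = 117/4 and q_A = 49/2.
Total output Q = 215/4, so price P = 372 - 4·(215/4) = 157.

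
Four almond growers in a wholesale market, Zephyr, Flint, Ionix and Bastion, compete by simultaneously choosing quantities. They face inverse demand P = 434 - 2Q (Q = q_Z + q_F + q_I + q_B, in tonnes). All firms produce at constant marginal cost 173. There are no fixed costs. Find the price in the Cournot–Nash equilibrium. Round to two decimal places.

A representative firm's profit is π_i = q_i(434 - 2Q) - 173q_i.
Setting ∂π_i/∂q_i = 0 with rivals' quantities fixed: 261 - 4q_i - 2·Σ_{j≠i} q_j = 0.
With identical firms every q_j equals q_i, so Σ_{j≠i} q_j = 3q_i and 261 = 10q_i, giving q_i = 261/10.
Total output Q = 522/5, so price P = 434 - 2·(522/5) = 1126/5.

225.20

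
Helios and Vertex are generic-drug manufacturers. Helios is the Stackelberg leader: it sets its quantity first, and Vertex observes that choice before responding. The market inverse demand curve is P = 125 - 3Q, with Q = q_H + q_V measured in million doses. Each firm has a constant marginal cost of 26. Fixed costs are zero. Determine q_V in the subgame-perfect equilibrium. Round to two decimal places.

Solve by backward induction. Given q_H, the follower Vertex maximises π_V = (125 - 3q_H - 3q_V)q_V - 26q_V.
∂π_V/∂q_V = 99 - 3q_H - 6q_V = 0 gives the reaction function q_V = (99 - 3q_H)/6.
The leader anticipates this reaction. Substituting into P = 125 - 3Q gives P = 151/2 - (3/2)q_H, so π_H = (151/2 - (3/2)q_H)q_H - 26q_H.
The leader's first-order condition 99/2 - 3q_H = 0 yields q_H = 33/2.
Then q_V = (99 - 3·(33/2))/6 = 33/4.

8.25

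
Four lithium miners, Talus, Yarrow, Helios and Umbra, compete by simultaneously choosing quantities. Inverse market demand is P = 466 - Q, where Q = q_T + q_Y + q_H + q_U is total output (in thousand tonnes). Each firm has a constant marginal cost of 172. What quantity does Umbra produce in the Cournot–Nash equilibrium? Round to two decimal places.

Each firm earns π_i = (466 - Q)q_i - 172q_i.
Setting ∂π_i/∂q_i = 0 with rivals' quantities fixed: 294 - 2q_i - Σ_{j≠i} q_j = 0.
By symmetry each firm produces the same amount; substituting Σ_{j≠i} q_j = 3q_i yields q_i = 294/5.

58.80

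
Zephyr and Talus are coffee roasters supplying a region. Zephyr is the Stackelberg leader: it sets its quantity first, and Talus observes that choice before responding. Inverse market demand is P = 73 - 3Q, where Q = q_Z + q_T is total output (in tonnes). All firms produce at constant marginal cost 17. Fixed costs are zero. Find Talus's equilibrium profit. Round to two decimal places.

65.33

Solve by backward induction. Given q_Z, the follower Talus maximises π_T = (73 - 3q_Z - 3q_T)q_T - 17q_T.
∂π_T/∂q_T = 56 - 3q_Z - 6q_T = 0 gives the reaction function q_T = (56 - 3q_Z)/6.
Zephyr substitutes q_T(q_Z) into its own profit: π_Z = q_Z(73 - 3q_Z - (56 - 3q_Z)/2) - 17q_Z = (45 - (3/2)q_Z)q_Z - 17q_Z.
The leader's first-order condition 28 - 3q_Z = 0 yields q_Z = 28/3.
Then q_T = (56 - 3·(28/3))/6 = 14/3.
Price P = 73 - 3·14 = 31.
Talus's profit: (31 - 17)·(14/3) = 196/3.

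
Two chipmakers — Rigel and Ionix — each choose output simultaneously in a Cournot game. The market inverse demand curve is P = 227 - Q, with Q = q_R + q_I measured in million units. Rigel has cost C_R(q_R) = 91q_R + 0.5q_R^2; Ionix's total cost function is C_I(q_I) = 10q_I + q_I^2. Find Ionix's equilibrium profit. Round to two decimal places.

Rigel's profit: π_R = (227 - Q)q_R - (91q_R + (1/2)q_R²). Setting ∂π_R/∂q_R = 0: 136 - 3q_R - (q_I) = 0.
Ionix's first-order condition: 217 - 4q_I - (q_R) = 0.
So q_R = (136 - q_I)/3 and q_I = (217 - q_R)/4.
Solving the pair: q_R = 327/11, q_I = 515/11.
Price P = 227 - 842/11 = 1655/11.
Ionix's profit: (1655/11)·(515/11) - 10·(515/11) - (515/11)² = 4383.8843.

4383.88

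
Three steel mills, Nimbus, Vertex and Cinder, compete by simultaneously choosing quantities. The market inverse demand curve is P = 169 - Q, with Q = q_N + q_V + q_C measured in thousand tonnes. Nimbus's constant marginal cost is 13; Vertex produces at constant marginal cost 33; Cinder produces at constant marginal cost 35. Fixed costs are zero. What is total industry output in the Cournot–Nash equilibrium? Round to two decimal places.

Nimbus's profit: π_N = (169 - Q)q_N - (13q_N). Setting ∂π_N/∂q_N = 0: 156 - 2q_N - (q_V + q_C) = 0.
Vertex's profit: π_V = (169 - Q)q_V - (33q_V). Setting ∂π_V/∂q_V = 0: 136 - 2q_V - (q_N + q_C) = 0.
Cinder's profit: π_C = (169 - Q)q_C - (35q_C). Setting ∂π_C/∂q_C = 0: 134 - 2q_C - (q_N + q_V) = 0.
Adding the 3 conditions: 426 − 2Q − 2Q = 0, i.e. Q = 213/2.
Back-substituting: q_N = (156 − 213/2) = 99/2, q_V = (136 − 213/2) = 59/2, q_C = (134 − 213/2) = 55/2.
Total output Q = 99/2 + 59/2 + 55/2 = 213/2.

106.50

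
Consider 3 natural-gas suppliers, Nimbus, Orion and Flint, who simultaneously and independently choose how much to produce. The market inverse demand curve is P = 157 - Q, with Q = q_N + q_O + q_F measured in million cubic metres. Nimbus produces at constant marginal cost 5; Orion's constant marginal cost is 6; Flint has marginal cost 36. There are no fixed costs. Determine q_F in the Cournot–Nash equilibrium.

Nimbus's profit: π_N = (157 - Q)q_N - (5q_N). Setting ∂π_N/∂q_N = 0: 152 - 2q_N - (q_O + q_F) = 0.
Orion's first-order condition: 151 - 2q_O - (q_N + q_F) = 0.
Flint's profit: π_F = (157 - Q)q_F - (36q_F). Setting ∂π_F/∂q_F = 0: 121 - 2q_F - (q_N + q_O) = 0.
Adding the 3 conditions: 424 − 2Q − 2Q = 0, i.e. Q = 106.
Back-substituting: q_N = (152 − 106) = 46, q_O = (151 − 106) = 45, q_F = (121 − 106) = 15.

15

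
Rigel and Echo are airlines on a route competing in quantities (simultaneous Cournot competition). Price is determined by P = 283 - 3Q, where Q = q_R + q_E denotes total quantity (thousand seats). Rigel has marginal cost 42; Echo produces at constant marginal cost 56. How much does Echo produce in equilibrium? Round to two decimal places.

Rigel's profit: π_R = (283 - 3Q)q_R - (42q_R). Setting ∂π_R/∂q_R = 0: 241 - 6q_R - 3(q_E) = 0.
Echo's profit: π_E = (283 - 3Q)q_E - (56q_E). Setting ∂π_E/∂q_E = 0: 227 - 6q_E - 3(q_R) = 0.
So q_R = (241 - 3q_E)/6 and q_E = (227 - 3q_R)/6.
Solving the pair: q_R = 85/3, q_E = 71/3.

23.67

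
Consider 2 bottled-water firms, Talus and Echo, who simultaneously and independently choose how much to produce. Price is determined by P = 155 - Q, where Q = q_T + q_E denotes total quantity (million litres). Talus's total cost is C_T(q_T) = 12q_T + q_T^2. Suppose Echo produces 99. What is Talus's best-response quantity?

With the rival's output fixed at 99, Talus's profit is π_T = (155 - 99 - q_T)q_T - (12q_T + q_T²) = (56 - q_T)q_T - (12q_T + q_T²).
∂π_T/∂q_T = 44 - 4q_T = 0, so q_T = 11.

11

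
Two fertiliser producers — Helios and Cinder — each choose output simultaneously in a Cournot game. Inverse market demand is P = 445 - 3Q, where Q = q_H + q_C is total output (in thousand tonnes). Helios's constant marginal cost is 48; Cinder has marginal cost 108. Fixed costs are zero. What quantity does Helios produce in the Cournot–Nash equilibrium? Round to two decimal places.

Helios's profit: π_H = (445 - 3Q)q_H - (48q_H). Setting ∂π_H/∂q_H = 0: 397 - 6q_H - 3(q_C) = 0.
Cinder's profit: π_C = (445 - 3Q)q_C - (108q_C). Setting ∂π_C/∂q_C = 0: 337 - 6q_C - 3(q_H) = 0.
So q_H = (397 - 3q_C)/6 and q_C = (337 - 3q_H)/6.
Substituting one into the other gives q_H = 457/9 and q_C = 277/9.

50.78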